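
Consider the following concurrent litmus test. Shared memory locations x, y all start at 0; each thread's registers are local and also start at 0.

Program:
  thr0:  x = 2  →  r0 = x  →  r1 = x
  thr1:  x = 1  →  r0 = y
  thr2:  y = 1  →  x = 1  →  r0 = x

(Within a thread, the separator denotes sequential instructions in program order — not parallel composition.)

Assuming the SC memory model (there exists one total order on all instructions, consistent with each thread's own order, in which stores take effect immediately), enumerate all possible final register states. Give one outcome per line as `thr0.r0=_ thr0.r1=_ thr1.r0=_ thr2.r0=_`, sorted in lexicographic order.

outcome vector order: (thr0.r0,thr0.r1,thr1.r0,thr2.r0)
|SC outcomes| = 10

thr0.r0=1 thr0.r1=1 thr1.r0=0 thr2.r0=1
thr0.r0=1 thr0.r1=1 thr1.r0=1 thr2.r0=1
thr0.r0=1 thr0.r1=1 thr1.r0=1 thr2.r0=2
thr0.r0=2 thr0.r1=1 thr1.r0=0 thr2.r0=1
thr0.r0=2 thr0.r1=1 thr1.r0=1 thr2.r0=1
thr0.r0=2 thr0.r1=1 thr1.r0=1 thr2.r0=2
thr0.r0=2 thr0.r1=2 thr1.r0=0 thr2.r0=1
thr0.r0=2 thr0.r1=2 thr1.r0=0 thr2.r0=2
thr0.r0=2 thr0.r1=2 thr1.r0=1 thr2.r0=1
thr0.r0=2 thr0.r1=2 thr1.r0=1 thr2.r0=2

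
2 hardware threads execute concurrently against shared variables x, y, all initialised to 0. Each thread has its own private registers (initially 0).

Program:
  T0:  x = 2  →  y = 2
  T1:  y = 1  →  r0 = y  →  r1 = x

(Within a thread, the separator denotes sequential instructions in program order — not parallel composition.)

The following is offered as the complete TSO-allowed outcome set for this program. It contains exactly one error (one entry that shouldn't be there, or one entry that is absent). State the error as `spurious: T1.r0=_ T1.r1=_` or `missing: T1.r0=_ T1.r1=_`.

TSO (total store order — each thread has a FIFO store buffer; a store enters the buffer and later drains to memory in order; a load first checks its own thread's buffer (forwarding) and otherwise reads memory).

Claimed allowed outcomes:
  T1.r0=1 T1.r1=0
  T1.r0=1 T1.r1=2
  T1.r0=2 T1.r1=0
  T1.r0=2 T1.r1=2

outcome vector order: (T1.r0,T1.r1)
TSO (3): <1 0>; <1 2>; <2 2>
claimed∖TSO = {<2 0>}

spurious: T1.r0=2 T1.r1=0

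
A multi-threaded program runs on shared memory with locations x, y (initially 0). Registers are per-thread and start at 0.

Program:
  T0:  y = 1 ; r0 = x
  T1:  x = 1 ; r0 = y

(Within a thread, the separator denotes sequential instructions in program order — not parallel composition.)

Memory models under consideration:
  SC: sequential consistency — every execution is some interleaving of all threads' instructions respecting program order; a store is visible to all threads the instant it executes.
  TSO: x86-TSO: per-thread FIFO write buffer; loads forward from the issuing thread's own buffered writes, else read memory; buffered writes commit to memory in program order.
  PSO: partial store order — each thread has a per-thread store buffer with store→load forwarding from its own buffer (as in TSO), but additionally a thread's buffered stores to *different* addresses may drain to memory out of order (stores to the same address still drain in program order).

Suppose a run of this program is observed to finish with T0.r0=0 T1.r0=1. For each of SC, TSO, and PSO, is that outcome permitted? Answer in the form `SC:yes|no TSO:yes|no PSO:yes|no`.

SC:yes TSO:yes PSO:yes

outcome vector order: (T0.r0,T1.r0)
SC (3): <0 1>; <1 0>; <1 1>
TSO (4): <0 0>; <0 1>; <1 0>; <1 1>
PSO (4): <0 0>; <0 1>; <1 0>; <1 1>
target <0 1> ∈ {SC,TSO,PSO}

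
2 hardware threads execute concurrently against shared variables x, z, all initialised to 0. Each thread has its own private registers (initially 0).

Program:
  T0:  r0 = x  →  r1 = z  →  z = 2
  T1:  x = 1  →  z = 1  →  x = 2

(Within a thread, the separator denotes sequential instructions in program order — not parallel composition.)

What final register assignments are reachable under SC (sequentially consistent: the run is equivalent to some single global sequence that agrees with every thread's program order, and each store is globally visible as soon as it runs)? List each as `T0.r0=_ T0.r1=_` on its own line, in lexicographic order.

outcome vector order: (T0.r0,T0.r1)
|SC outcomes| = 5

T0.r0=0 T0.r1=0
T0.r0=0 T0.r1=1
T0.r0=1 T0.r1=0
T0.r0=1 T0.r1=1
T0.r0=2 T0.r1=1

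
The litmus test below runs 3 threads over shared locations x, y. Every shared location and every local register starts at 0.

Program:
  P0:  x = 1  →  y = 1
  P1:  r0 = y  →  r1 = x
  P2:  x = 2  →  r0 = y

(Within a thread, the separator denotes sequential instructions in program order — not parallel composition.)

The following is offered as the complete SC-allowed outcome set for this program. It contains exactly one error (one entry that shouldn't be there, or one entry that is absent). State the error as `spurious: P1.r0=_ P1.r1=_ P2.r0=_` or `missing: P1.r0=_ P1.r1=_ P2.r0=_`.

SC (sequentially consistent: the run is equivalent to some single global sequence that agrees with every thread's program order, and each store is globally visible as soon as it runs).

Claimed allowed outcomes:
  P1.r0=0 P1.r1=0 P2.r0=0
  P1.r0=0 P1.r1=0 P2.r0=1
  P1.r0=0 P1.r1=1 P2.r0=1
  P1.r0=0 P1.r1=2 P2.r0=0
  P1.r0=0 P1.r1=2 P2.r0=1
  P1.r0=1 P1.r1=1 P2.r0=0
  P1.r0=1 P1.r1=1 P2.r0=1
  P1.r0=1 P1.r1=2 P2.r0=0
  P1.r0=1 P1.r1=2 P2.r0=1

missing: P1.r0=0 P1.r1=1 P2.r0=0

outcome vector order: (P1.r0,P1.r1,P2.r0)
[SC] allowed = {0/0/0, 0/0/1, 0/1/0, 0/1/1, 0/2/0, 0/2/1, 1/1/0, 1/1/1, 1/2/0, 1/2/1}
SC∖claimed = {0/1/0}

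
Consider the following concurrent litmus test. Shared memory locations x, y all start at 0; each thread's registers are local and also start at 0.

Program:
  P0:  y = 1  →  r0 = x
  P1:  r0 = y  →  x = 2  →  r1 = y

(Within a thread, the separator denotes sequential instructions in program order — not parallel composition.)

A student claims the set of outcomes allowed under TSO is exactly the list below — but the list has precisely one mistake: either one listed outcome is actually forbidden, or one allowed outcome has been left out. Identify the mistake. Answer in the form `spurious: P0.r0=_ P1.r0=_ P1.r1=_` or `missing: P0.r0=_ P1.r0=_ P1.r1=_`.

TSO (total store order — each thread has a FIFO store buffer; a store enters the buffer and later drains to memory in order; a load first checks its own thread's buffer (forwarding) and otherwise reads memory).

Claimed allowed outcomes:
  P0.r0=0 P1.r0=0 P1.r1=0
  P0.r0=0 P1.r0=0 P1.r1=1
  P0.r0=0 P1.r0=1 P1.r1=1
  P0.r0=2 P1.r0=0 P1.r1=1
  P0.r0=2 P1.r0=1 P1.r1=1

outcome vector order: (P0.r0,P1.r0,P1.r1)
TSO: 6 outcomes — {<0 0 0> <0 0 1> <0 1 1> <2 0 0> <2 0 1> <2 1 1>}
TSO∖claimed = {<2 0 0>}

missing: P0.r0=2 P1.r0=0 P1.r1=0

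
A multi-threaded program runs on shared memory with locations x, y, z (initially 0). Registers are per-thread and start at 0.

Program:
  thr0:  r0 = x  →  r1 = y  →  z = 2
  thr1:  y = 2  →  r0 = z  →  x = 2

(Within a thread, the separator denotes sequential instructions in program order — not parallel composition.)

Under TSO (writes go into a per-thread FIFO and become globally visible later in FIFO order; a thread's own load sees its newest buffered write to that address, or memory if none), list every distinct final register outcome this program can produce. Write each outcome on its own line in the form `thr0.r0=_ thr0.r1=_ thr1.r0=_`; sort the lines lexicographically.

outcome vector order: (thr0.r0,thr0.r1,thr1.r0)
|TSO outcomes| = 5

thr0.r0=0 thr0.r1=0 thr1.r0=0
thr0.r0=0 thr0.r1=0 thr1.r0=2
thr0.r0=0 thr0.r1=2 thr1.r0=0
thr0.r0=0 thr0.r1=2 thr1.r0=2
thr0.r0=2 thr0.r1=2 thr1.r0=0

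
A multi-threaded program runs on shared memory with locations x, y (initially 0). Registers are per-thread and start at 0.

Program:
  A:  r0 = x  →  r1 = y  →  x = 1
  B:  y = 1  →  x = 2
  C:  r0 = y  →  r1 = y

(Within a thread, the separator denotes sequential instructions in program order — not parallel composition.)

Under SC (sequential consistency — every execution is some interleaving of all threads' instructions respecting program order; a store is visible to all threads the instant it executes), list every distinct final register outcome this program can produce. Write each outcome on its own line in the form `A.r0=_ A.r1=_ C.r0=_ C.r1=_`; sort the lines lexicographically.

outcome vector order: (A.r0,A.r1,C.r0,C.r1)
|SC outcomes| = 9

A.r0=0 A.r1=0 C.r0=0 C.r1=0
A.r0=0 A.r1=0 C.r0=0 C.r1=1
A.r0=0 A.r1=0 C.r0=1 C.r1=1
A.r0=0 A.r1=1 C.r0=0 C.r1=0
A.r0=0 A.r1=1 C.r0=0 C.r1=1
A.r0=0 A.r1=1 C.r0=1 C.r1=1
A.r0=2 A.r1=1 C.r0=0 C.r1=0
A.r0=2 A.r1=1 C.r0=0 C.r1=1
A.r0=2 A.r1=1 C.r0=1 C.r1=1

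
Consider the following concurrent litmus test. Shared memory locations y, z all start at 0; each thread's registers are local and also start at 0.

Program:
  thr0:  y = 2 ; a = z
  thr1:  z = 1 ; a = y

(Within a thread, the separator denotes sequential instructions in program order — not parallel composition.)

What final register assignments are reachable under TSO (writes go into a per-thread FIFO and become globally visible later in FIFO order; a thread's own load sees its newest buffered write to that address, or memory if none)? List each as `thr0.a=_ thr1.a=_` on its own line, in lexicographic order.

outcome vector order: (thr0.a,thr1.a)
|TSO outcomes| = 4

thr0.a=0 thr1.a=0
thr0.a=0 thr1.a=2
thr0.a=1 thr1.a=0
thr0.a=1 thr1.a=2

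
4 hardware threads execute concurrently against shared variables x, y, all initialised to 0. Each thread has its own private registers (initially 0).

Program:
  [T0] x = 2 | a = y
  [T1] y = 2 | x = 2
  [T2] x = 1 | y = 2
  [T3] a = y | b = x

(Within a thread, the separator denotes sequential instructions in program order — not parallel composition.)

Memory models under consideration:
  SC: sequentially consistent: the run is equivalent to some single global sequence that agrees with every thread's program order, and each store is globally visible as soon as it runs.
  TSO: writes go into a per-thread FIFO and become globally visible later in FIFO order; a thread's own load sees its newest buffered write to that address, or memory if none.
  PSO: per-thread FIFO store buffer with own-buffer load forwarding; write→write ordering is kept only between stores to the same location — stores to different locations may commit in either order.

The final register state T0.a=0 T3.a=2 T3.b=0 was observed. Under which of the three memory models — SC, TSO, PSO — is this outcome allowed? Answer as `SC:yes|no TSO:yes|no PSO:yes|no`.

outcome vector order: (T0.a,T3.a,T3.b)
[SC] allowed = {(0,0,0); (0,0,1); (0,0,2); (0,2,1); (0,2,2); (2,0,0); (2,0,1); (2,0,2); (2,2,0); (2,2,1); (2,2,2)}
[TSO] allowed = {(0,0,0); (0,0,1); (0,0,2); (0,2,0); (0,2,1); (0,2,2); (2,0,0); (2,0,1); (2,0,2); (2,2,0); (2,2,1); (2,2,2)}
[PSO] allowed = {(0,0,0); (0,0,1); (0,0,2); (0,2,0); (0,2,1); (0,2,2); (2,0,0); (2,0,1); (2,0,2); (2,2,0); (2,2,1); (2,2,2)}
target (0,2,0) ∈ {TSO,PSO}

SC:no TSO:yes PSO:yes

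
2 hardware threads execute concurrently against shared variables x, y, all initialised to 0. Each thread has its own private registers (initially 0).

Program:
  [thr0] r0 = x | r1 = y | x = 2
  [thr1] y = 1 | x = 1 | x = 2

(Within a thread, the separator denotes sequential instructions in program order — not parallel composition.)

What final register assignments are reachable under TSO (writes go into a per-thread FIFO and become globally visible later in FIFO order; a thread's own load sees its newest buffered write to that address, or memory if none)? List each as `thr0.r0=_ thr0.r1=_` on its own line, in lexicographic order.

outcome vector order: (thr0.r0,thr0.r1)
|TSO outcomes| = 4

thr0.r0=0 thr0.r1=0
thr0.r0=0 thr0.r1=1
thr0.r0=1 thr0.r1=1
thr0.r0=2 thr0.r1=1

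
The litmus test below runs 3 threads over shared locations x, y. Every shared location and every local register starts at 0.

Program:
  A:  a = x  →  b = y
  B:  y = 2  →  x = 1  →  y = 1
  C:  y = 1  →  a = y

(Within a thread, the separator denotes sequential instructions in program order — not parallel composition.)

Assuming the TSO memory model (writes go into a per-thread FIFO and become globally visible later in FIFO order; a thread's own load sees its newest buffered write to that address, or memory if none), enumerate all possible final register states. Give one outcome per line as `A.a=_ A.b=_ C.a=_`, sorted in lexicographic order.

outcome vector order: (A.a,A.b,C.a)
|TSO outcomes| = 10

A.a=0 A.b=0 C.a=1
A.a=0 A.b=0 C.a=2
A.a=0 A.b=1 C.a=1
A.a=0 A.b=1 C.a=2
A.a=0 A.b=2 C.a=1
A.a=0 A.b=2 C.a=2
A.a=1 A.b=1 C.a=1
A.a=1 A.b=1 C.a=2
A.a=1 A.b=2 C.a=1
A.a=1 A.b=2 C.a=2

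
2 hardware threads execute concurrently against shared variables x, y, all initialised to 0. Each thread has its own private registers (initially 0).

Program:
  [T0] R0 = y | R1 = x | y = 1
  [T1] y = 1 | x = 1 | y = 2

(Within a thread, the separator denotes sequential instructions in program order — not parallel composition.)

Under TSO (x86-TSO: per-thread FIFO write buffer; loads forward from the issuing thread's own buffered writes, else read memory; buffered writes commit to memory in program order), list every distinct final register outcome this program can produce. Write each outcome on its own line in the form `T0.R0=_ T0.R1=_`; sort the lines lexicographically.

T0.R0=0 T0.R1=0
T0.R0=0 T0.R1=1
T0.R0=1 T0.R1=0
T0.R0=1 T0.R1=1
T0.R0=2 T0.R1=1

outcome vector order: (T0.R0,T0.R1)
|TSO outcomes| = 5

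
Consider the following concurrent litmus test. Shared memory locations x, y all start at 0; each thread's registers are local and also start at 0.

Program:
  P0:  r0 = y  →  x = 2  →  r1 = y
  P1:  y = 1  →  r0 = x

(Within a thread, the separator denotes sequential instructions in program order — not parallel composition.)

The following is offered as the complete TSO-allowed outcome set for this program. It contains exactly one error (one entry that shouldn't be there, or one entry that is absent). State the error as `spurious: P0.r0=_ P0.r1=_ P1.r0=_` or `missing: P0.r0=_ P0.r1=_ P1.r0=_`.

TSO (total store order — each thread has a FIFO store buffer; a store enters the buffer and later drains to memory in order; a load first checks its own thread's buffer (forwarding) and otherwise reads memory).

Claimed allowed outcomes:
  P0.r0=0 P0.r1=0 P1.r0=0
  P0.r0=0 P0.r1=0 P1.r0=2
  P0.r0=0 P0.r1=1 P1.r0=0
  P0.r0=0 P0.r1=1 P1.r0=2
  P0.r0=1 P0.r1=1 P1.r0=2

missing: P0.r0=1 P0.r1=1 P1.r0=0

outcome vector order: (P0.r0,P0.r1,P1.r0)
TSO: 6 outcomes — {0/0/0, 0/0/2, 0/1/0, 0/1/2, 1/1/0, 1/1/2}
TSO∖claimed = {1/1/0}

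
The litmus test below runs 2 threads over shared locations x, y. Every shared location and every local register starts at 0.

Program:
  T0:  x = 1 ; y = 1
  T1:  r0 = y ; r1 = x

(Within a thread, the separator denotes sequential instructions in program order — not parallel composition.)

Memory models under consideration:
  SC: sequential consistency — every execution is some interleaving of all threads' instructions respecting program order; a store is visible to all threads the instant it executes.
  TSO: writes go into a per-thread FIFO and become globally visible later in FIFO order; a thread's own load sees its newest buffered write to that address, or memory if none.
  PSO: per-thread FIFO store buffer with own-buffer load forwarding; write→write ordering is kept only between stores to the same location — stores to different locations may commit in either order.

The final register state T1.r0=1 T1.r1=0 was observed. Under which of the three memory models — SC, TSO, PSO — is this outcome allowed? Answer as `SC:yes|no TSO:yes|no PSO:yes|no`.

SC:no TSO:no PSO:yes

outcome vector order: (T1.r0,T1.r1)
SC (3): 0/0 0/1 1/1
TSO (3): 0/0 0/1 1/1
PSO (4): 0/0 0/1 1/0 1/1
target 1/0 ∈ {PSO}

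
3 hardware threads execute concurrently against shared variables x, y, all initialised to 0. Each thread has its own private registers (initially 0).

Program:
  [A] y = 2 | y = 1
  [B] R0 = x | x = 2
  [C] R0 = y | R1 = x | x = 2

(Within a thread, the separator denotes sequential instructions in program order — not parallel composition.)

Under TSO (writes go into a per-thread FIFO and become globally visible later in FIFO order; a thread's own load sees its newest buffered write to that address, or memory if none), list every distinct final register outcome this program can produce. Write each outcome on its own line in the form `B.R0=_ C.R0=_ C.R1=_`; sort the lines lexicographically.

B.R0=0 C.R0=0 C.R1=0
B.R0=0 C.R0=0 C.R1=2
B.R0=0 C.R0=1 C.R1=0
B.R0=0 C.R0=1 C.R1=2
B.R0=0 C.R0=2 C.R1=0
B.R0=0 C.R0=2 C.R1=2
B.R0=2 C.R0=0 C.R1=0
B.R0=2 C.R0=1 C.R1=0
B.R0=2 C.R0=2 C.R1=0

outcome vector order: (B.R0,C.R0,C.R1)
|TSO outcomes| = 9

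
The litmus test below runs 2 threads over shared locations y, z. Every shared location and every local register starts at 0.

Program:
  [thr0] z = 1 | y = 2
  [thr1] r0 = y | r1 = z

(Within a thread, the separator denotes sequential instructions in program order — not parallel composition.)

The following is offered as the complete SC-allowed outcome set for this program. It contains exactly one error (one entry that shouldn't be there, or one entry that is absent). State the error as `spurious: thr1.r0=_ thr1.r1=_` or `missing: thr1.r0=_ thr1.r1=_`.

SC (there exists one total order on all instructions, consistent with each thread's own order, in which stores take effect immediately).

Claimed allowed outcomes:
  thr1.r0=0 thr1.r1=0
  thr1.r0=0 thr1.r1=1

outcome vector order: (thr1.r0,thr1.r1)
[SC] allowed = {00 01 21}
SC∖claimed = {21}

missing: thr1.r0=2 thr1.r1=1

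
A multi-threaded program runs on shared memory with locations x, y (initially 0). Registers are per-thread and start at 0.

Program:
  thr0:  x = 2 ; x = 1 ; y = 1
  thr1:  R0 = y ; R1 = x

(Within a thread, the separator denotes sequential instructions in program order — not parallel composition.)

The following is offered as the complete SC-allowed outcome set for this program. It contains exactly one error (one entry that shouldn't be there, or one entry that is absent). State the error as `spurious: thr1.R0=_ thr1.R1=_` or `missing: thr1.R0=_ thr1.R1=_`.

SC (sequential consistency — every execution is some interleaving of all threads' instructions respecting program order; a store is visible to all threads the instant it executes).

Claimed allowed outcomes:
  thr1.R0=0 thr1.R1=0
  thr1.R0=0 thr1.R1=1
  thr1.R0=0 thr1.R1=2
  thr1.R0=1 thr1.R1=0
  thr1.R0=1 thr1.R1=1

outcome vector order: (thr1.R0,thr1.R1)
under SC → 0/0 0/1 0/2 1/1
claimed∖SC = {1/0}

spurious: thr1.R0=1 thr1.R1=0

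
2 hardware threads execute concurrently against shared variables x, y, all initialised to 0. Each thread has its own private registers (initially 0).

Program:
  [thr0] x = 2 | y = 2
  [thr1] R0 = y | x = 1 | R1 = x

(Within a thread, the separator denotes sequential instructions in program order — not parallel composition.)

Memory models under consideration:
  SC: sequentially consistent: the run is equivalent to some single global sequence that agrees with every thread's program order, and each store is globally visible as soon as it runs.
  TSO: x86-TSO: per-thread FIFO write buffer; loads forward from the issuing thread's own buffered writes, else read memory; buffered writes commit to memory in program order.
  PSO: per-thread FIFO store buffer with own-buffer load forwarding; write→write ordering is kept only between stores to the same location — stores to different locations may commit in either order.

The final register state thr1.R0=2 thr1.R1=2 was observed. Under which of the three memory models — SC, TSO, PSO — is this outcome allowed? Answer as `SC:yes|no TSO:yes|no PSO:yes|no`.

outcome vector order: (thr1.R0,thr1.R1)
SC: 3 outcomes — {0/1; 0/2; 2/1}
TSO: 3 outcomes — {0/1; 0/2; 2/1}
PSO: 4 outcomes — {0/1; 0/2; 2/1; 2/2}
target 2/2 ∈ {PSO}

SC:no TSO:no PSO:yes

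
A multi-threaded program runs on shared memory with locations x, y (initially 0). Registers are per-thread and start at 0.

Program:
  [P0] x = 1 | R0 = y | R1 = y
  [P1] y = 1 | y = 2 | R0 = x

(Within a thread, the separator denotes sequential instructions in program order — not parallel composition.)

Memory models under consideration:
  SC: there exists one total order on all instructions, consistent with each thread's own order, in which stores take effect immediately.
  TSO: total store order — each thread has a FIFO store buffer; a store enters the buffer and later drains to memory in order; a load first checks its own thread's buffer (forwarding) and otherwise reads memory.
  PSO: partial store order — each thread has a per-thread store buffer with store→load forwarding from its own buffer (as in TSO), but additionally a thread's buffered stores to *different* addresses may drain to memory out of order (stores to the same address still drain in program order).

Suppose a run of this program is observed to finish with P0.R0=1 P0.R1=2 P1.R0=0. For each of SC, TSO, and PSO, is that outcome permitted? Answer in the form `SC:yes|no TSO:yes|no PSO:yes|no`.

SC:no TSO:yes PSO:yes

outcome vector order: (P0.R0,P0.R1,P1.R0)
under SC → (0,0,1), (0,1,1), (0,2,1), (1,1,1), (1,2,1), (2,2,0), (2,2,1)
under TSO → (0,0,0), (0,0,1), (0,1,0), (0,1,1), (0,2,0), (0,2,1), (1,1,0), (1,1,1), (1,2,0), (1,2,1), (2,2,0), (2,2,1)
under PSO → (0,0,0), (0,0,1), (0,1,0), (0,1,1), (0,2,0), (0,2,1), (1,1,0), (1,1,1), (1,2,0), (1,2,1), (2,2,0), (2,2,1)
target (1,2,0) ∈ {TSO,PSO}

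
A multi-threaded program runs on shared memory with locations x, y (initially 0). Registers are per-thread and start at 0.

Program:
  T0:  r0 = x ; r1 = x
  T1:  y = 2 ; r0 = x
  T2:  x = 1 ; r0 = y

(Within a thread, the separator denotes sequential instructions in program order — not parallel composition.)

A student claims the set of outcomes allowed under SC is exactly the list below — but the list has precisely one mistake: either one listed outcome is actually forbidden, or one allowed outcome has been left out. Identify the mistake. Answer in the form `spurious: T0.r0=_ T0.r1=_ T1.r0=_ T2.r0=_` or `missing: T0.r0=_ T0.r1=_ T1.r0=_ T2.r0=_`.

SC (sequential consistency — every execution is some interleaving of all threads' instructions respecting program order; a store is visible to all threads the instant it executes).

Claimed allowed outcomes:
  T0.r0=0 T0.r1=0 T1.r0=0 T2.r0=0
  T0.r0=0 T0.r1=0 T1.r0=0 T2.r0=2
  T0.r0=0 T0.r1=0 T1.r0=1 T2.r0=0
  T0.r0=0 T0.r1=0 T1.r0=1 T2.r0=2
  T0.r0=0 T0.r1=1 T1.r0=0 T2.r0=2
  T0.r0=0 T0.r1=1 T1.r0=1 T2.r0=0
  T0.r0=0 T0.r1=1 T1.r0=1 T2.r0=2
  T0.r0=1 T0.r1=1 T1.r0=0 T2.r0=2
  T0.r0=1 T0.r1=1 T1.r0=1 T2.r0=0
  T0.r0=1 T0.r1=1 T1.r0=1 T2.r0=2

outcome vector order: (T0.r0,T0.r1,T1.r0,T2.r0)
SC: 9 outcomes — {0/0/0/2 0/0/1/0 0/0/1/2 0/1/0/2 0/1/1/0 0/1/1/2 1/1/0/2 1/1/1/0 1/1/1/2}
claimed∖SC = {0/0/0/0}

spurious: T0.r0=0 T0.r1=0 T1.r0=0 T2.r0=0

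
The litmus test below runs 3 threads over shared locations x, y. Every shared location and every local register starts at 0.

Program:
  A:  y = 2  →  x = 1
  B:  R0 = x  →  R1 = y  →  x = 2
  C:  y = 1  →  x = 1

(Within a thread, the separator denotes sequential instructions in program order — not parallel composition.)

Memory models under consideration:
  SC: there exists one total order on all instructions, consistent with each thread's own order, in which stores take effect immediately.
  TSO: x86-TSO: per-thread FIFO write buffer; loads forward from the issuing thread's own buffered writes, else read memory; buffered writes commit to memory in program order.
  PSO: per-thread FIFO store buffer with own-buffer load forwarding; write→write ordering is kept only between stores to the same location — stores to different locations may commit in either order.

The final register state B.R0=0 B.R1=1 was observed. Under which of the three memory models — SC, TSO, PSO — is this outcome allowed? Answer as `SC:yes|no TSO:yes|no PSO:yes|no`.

SC:yes TSO:yes PSO:yes

outcome vector order: (B.R0,B.R1)
SC (5): 0/0 0/1 0/2 1/1 1/2
TSO (5): 0/0 0/1 0/2 1/1 1/2
PSO (6): 0/0 0/1 0/2 1/0 1/1 1/2
target 0/1 ∈ {SC,TSO,PSO}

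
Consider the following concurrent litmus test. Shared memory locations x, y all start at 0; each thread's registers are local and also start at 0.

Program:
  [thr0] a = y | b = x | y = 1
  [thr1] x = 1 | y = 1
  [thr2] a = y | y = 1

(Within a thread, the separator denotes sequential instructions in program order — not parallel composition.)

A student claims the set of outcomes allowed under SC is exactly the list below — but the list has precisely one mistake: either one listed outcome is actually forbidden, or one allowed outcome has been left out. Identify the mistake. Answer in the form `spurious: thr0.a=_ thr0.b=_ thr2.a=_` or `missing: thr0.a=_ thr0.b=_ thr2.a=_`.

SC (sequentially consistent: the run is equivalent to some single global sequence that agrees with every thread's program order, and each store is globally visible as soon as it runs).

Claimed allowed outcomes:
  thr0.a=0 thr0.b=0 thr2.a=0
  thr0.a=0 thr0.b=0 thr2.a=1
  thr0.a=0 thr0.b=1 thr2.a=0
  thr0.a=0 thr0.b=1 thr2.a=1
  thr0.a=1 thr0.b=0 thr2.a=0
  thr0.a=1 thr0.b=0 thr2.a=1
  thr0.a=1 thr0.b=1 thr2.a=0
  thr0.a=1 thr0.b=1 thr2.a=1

outcome vector order: (thr0.a,thr0.b,thr2.a)
under SC → (0,0,0), (0,0,1), (0,1,0), (0,1,1), (1,0,0), (1,1,0), (1,1,1)
claimed∖SC = {(1,0,1)}

spurious: thr0.a=1 thr0.b=0 thr2.a=1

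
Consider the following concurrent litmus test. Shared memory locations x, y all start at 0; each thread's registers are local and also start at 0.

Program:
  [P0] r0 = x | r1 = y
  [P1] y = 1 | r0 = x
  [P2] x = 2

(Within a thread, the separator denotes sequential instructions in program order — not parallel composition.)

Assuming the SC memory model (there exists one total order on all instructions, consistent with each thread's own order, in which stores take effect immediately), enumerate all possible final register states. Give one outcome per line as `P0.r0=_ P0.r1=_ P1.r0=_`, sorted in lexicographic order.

P0.r0=0 P0.r1=0 P1.r0=0
P0.r0=0 P0.r1=0 P1.r0=2
P0.r0=0 P0.r1=1 P1.r0=0
P0.r0=0 P0.r1=1 P1.r0=2
P0.r0=2 P0.r1=0 P1.r0=2
P0.r0=2 P0.r1=1 P1.r0=0
P0.r0=2 P0.r1=1 P1.r0=2

outcome vector order: (P0.r0,P0.r1,P1.r0)
|SC outcomes| = 7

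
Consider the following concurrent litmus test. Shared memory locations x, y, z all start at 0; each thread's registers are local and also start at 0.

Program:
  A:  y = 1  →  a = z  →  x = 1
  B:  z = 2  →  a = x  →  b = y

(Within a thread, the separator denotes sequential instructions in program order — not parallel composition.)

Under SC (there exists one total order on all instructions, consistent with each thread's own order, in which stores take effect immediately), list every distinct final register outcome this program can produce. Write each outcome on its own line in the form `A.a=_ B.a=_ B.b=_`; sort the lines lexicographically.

A.a=0 B.a=0 B.b=1
A.a=0 B.a=1 B.b=1
A.a=2 B.a=0 B.b=0
A.a=2 B.a=0 B.b=1
A.a=2 B.a=1 B.b=1

outcome vector order: (A.a,B.a,B.b)
|SC outcomes| = 5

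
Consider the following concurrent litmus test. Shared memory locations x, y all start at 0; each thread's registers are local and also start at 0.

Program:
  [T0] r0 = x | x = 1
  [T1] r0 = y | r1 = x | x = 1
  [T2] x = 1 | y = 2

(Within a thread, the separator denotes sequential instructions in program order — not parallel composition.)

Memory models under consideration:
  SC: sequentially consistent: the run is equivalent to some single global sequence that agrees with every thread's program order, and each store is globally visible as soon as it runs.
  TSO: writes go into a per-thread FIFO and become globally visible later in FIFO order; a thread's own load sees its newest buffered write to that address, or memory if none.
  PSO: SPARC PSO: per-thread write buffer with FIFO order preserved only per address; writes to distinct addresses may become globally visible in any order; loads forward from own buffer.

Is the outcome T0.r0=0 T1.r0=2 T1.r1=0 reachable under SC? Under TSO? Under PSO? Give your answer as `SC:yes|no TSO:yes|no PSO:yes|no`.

outcome vector order: (T0.r0,T1.r0,T1.r1)
[SC] allowed = {000, 001, 021, 100, 101, 121}
[TSO] allowed = {000, 001, 021, 100, 101, 121}
[PSO] allowed = {000, 001, 020, 021, 100, 101, 120, 121}
target 020 ∈ {PSO}

SC:no TSO:no PSO:yes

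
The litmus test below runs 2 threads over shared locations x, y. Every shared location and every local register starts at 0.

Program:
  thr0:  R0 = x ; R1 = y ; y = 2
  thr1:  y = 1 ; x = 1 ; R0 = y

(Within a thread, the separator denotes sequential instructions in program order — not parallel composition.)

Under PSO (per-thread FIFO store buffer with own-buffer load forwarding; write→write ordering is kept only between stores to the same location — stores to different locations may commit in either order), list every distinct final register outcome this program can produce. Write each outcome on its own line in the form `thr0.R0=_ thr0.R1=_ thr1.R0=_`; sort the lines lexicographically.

outcome vector order: (thr0.R0,thr0.R1,thr1.R0)
|PSO outcomes| = 8

thr0.R0=0 thr0.R1=0 thr1.R0=1
thr0.R0=0 thr0.R1=0 thr1.R0=2
thr0.R0=0 thr0.R1=1 thr1.R0=1
thr0.R0=0 thr0.R1=1 thr1.R0=2
thr0.R0=1 thr0.R1=0 thr1.R0=1
thr0.R0=1 thr0.R1=0 thr1.R0=2
thr0.R0=1 thr0.R1=1 thr1.R0=1
thr0.R0=1 thr0.R1=1 thr1.R0=2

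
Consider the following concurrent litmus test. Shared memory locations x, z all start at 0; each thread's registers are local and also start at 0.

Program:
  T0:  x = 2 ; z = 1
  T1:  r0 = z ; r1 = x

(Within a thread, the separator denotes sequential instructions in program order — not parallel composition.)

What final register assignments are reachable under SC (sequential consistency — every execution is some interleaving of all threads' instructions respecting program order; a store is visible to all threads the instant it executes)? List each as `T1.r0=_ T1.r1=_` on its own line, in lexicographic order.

T1.r0=0 T1.r1=0
T1.r0=0 T1.r1=2
T1.r0=1 T1.r1=2

outcome vector order: (T1.r0,T1.r1)
|SC outcomes| = 3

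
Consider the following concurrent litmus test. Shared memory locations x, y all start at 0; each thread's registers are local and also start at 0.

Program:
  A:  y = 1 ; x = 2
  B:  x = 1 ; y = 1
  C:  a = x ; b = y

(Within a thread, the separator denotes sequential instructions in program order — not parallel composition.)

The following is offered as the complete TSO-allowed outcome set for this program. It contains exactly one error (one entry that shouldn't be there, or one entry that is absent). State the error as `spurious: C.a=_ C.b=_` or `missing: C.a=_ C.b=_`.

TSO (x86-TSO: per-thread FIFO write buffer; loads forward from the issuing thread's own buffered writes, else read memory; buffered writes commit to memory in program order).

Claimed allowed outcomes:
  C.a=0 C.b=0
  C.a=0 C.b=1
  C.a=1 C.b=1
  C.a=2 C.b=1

outcome vector order: (C.a,C.b)
[TSO] allowed = {00 01 10 11 21}
TSO∖claimed = {10}

missing: C.a=1 C.b=0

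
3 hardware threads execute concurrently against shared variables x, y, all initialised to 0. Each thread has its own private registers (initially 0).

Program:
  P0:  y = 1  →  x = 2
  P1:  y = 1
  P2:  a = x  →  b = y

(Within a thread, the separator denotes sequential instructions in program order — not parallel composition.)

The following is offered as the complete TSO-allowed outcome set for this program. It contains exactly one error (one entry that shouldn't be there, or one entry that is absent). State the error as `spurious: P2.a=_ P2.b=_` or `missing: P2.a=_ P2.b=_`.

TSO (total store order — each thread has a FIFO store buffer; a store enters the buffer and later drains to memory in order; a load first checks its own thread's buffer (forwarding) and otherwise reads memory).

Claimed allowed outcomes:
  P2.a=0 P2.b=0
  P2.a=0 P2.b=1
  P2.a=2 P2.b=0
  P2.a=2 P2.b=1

outcome vector order: (P2.a,P2.b)
TSO: 3 outcomes — {0/0, 0/1, 2/1}
claimed∖TSO = {2/0}

spurious: P2.a=2 P2.b=0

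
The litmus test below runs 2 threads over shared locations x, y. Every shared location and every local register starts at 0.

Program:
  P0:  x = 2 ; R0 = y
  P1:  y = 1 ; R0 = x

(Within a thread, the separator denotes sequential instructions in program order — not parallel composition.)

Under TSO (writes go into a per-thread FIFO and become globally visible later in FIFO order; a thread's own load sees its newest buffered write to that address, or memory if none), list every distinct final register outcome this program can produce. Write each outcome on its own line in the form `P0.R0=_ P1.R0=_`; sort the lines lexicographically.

P0.R0=0 P1.R0=0
P0.R0=0 P1.R0=2
P0.R0=1 P1.R0=0
P0.R0=1 P1.R0=2

outcome vector order: (P0.R0,P1.R0)
|TSO outcomes| = 4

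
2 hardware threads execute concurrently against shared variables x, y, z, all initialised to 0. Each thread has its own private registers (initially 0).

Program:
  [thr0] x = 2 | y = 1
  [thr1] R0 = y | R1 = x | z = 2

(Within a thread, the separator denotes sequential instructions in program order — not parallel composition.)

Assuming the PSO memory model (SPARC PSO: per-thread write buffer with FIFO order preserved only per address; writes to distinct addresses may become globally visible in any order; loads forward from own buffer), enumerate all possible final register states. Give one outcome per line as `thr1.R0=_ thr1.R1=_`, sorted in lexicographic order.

outcome vector order: (thr1.R0,thr1.R1)
|PSO outcomes| = 4

thr1.R0=0 thr1.R1=0
thr1.R0=0 thr1.R1=2
thr1.R0=1 thr1.R1=0
thr1.R0=1 thr1.R1=2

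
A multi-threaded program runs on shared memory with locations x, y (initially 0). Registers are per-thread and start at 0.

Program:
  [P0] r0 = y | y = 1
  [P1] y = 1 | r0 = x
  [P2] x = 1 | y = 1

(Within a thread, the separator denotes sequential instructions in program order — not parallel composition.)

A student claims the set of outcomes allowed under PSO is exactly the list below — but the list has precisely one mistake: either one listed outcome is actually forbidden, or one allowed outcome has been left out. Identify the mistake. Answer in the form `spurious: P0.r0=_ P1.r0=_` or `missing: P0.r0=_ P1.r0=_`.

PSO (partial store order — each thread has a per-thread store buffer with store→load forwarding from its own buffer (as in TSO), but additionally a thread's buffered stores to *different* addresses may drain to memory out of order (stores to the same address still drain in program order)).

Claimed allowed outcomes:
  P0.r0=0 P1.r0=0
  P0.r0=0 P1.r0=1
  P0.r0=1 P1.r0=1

missing: P0.r0=1 P1.r0=0

outcome vector order: (P0.r0,P1.r0)
under PSO → 0/0; 0/1; 1/0; 1/1
PSO∖claimed = {1/0}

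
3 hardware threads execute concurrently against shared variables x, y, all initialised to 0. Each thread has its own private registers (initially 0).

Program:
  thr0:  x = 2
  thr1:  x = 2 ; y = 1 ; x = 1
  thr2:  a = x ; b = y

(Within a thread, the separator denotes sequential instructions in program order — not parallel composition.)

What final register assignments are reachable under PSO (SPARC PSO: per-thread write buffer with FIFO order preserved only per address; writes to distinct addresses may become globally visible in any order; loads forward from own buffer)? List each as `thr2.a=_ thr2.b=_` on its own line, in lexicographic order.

thr2.a=0 thr2.b=0
thr2.a=0 thr2.b=1
thr2.a=1 thr2.b=0
thr2.a=1 thr2.b=1
thr2.a=2 thr2.b=0
thr2.a=2 thr2.b=1

outcome vector order: (thr2.a,thr2.b)
|PSO outcomes| = 6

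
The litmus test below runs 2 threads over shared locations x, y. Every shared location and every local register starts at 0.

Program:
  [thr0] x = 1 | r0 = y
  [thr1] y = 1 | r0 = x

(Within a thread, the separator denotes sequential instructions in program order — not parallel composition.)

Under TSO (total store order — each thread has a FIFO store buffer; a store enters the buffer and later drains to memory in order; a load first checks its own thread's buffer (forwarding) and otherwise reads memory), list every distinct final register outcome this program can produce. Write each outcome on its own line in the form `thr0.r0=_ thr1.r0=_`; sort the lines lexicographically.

thr0.r0=0 thr1.r0=0
thr0.r0=0 thr1.r0=1
thr0.r0=1 thr1.r0=0
thr0.r0=1 thr1.r0=1

outcome vector order: (thr0.r0,thr1.r0)
|TSO outcomes| = 4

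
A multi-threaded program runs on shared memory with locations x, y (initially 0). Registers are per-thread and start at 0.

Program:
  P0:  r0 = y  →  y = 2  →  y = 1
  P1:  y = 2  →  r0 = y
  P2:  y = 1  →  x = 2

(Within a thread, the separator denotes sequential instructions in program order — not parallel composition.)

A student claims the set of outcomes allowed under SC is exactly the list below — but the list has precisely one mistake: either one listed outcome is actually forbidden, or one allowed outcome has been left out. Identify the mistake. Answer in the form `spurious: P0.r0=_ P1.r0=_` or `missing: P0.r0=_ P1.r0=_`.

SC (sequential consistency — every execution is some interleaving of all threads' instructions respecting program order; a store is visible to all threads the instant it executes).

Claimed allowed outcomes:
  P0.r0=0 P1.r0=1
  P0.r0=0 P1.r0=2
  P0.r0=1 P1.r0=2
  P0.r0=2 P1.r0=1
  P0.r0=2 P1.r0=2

outcome vector order: (P0.r0,P1.r0)
SC: 6 outcomes — {01; 02; 11; 12; 21; 22}
SC∖claimed = {11}

missing: P0.r0=1 P1.r0=1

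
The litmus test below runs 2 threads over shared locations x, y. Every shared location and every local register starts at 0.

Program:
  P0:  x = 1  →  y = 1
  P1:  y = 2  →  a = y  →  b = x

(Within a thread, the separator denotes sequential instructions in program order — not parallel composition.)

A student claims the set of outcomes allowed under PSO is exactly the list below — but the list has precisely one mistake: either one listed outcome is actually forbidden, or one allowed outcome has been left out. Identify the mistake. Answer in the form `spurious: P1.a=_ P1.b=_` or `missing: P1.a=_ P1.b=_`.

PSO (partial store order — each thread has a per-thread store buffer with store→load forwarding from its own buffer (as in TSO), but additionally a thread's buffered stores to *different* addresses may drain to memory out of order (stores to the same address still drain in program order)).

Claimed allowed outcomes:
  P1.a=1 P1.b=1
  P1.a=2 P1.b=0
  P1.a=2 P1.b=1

missing: P1.a=1 P1.b=0

outcome vector order: (P1.a,P1.b)
PSO (4): (1,0); (1,1); (2,0); (2,1)
PSO∖claimed = {(1,0)}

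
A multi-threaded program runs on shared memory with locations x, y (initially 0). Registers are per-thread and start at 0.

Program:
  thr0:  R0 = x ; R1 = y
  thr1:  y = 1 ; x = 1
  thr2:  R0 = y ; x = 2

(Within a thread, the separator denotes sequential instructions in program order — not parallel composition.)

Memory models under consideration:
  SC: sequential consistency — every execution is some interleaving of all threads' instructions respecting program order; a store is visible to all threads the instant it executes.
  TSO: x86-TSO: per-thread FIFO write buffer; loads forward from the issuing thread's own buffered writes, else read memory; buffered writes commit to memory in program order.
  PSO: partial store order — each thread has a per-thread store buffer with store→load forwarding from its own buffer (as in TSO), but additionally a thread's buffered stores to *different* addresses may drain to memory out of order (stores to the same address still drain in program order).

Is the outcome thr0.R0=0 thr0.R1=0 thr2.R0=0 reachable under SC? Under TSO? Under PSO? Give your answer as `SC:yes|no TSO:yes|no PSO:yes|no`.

outcome vector order: (thr0.R0,thr0.R1,thr2.R0)
SC (9): (0,0,0) (0,0,1) (0,1,0) (0,1,1) (1,1,0) (1,1,1) (2,0,0) (2,1,0) (2,1,1)
TSO (9): (0,0,0) (0,0,1) (0,1,0) (0,1,1) (1,1,0) (1,1,1) (2,0,0) (2,1,0) (2,1,1)
PSO (11): (0,0,0) (0,0,1) (0,1,0) (0,1,1) (1,0,0) (1,0,1) (1,1,0) (1,1,1) (2,0,0) (2,1,0) (2,1,1)
target (0,0,0) ∈ {SC,TSO,PSO}

SC:yes TSO:yes PSO:yes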